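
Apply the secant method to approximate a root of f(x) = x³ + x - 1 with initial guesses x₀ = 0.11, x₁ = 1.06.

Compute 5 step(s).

f(x) = x³ + x - 1
x₀ = 0.11, x₁ = 1.06

Secant formula: x_{n+1} = x_n - f(x_n)(x_n - x_{n-1})/(f(x_n) - f(x_{n-1}))

Iteration 1:
  f(0.110000) = -0.888669
  f(1.060000) = 1.251016
  x_2 = 1.060000 - 1.251016×(1.060000 - 0.110000)/(1.251016 - (-0.888669))
       = 0.504561
Iteration 2:
  f(1.060000) = 1.251016
  f(0.504561) = -0.366988
  x_3 = 0.504561 - (-0.366988)×(0.504561 - 1.060000)/(-0.366988 - 1.251016)
       = 0.630543
Iteration 3:
  f(0.504561) = -0.366988
  f(0.630543) = -0.118764
  x_4 = 0.630543 - (-0.118764)×(0.630543 - 0.504561)/(-0.118764 - (-0.366988))
       = 0.690819
Iteration 4:
  f(0.630543) = -0.118764
  f(0.690819) = 0.020500
  x_5 = 0.690819 - 0.020500×(0.690819 - 0.630543)/(0.020500 - (-0.118764))
       = 0.681946
Iteration 5:
  f(0.690819) = 0.020500
  f(0.681946) = -0.000914
  x_6 = 0.681946 - (-0.000914)×(0.681946 - 0.690819)/(-0.000914 - 0.020500)
       = 0.682325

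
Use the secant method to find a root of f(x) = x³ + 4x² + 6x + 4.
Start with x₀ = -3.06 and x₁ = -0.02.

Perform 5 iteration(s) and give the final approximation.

f(x) = x³ + 4x² + 6x + 4
x₀ = -3.06, x₁ = -0.02

Secant formula: x_{n+1} = x_n - f(x_n)(x_n - x_{n-1})/(f(x_n) - f(x_{n-1}))

Iteration 1:
  f(-3.060000) = -5.558216
  f(-0.020000) = 3.881592
  x_2 = -0.020000 - 3.881592×(-0.020000 - (-3.060000))/(3.881592 - (-5.558216))
       = -1.270030
Iteration 2:
  f(-0.020000) = 3.881592
  f(-1.270030) = 0.783197
  x_3 = -1.270030 - 0.783197×(-1.270030 - (-0.020000))/(0.783197 - 3.881592)
       = -1.586006
Iteration 3:
  f(-1.270030) = 0.783197
  f(-1.586006) = 0.556161
  x_4 = -1.586006 - 0.556161×(-1.586006 - (-1.270030))/(0.556161 - 0.783197)
       = -2.360040
Iteration 4:
  f(-1.586006) = 0.556161
  f(-2.360040) = -1.026010
  x_5 = -2.360040 - (-1.026010)×(-2.360040 - (-1.586006))/(-1.026010 - 0.556161)
       = -1.858093
Iteration 5:
  f(-2.360040) = -1.026010
  f(-1.858093) = 0.246397
  x_6 = -1.858093 - 0.246397×(-1.858093 - (-2.360040))/(0.246397 - (-1.026010))
       = -1.955293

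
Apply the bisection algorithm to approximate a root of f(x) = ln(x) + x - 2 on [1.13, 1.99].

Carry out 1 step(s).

f(x) = ln(x) + x - 2
Initial interval: [1.13, 1.99]

Iteration 1:
  c_1 = (1.130000 + 1.990000)/2 = 1.560000
  f(c_1) = f(1.560000) = 0.004686
  f(a) × f(c) < 0, new interval: [1.130000, 1.560000]

After 1 iteration(s), the approximation is c_1 = 1.560000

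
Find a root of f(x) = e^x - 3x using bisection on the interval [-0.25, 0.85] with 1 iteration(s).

f(x) = e^x - 3x
Initial interval: [-0.25, 0.85]

Iteration 1:
  c_1 = (-0.250000 + 0.850000)/2 = 0.300000
  f(c_1) = f(0.300000) = 0.449859
  f(a) × f(c) ≥ 0, new interval: [0.300000, 0.850000]

After 1 iteration(s), the approximation is c_1 = 0.300000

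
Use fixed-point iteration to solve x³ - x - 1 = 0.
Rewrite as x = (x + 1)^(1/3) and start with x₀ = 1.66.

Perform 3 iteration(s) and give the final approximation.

Equation: x³ - x - 1 = 0
Fixed-point form: x = (x + 1)^(1/3)
x₀ = 1.66

x_1 = g(1.660000) = 1.385566
x_2 = g(1.385566) = 1.336176
x_3 = g(1.336176) = 1.326891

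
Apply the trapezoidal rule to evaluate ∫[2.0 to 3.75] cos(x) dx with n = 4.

f(x) = cos(x)
a = 2.0, b = 3.75, n = 4
h = (b - a)/n = 0.437500

Trapezoidal rule: (h/2)[f(x₀) + 2f(x₁) + 2f(x₂) + ... + f(xₙ)]

x_0 = 2.0000, f(x_0) = -0.416147, coefficient = 1
x_1 = 2.4375, f(x_1) = -0.762199, coefficient = 2
x_2 = 2.8750, f(x_2) = -0.964674, coefficient = 2
x_3 = 3.3125, f(x_3) = -0.985431, coefficient = 2
x_4 = 3.7500, f(x_4) = -0.820559, coefficient = 1

I ≈ (0.437500/2) × -6.661315 = -1.457163
Exact value: -1.480859
Error: 0.023696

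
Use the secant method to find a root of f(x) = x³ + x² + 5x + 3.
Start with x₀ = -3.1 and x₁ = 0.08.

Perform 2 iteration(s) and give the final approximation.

f(x) = x³ + x² + 5x + 3
x₀ = -3.1, x₁ = 0.08

Secant formula: x_{n+1} = x_n - f(x_n)(x_n - x_{n-1})/(f(x_n) - f(x_{n-1}))

Iteration 1:
  f(-3.100000) = -32.681000
  f(0.080000) = 3.406912
  x_2 = 0.080000 - 3.406912×(0.080000 - (-3.100000))/(3.406912 - (-32.681000))
       = -0.220211
Iteration 2:
  f(0.080000) = 3.406912
  f(-0.220211) = 1.936760
  x_3 = -0.220211 - 1.936760×(-0.220211 - 0.080000)/(1.936760 - 3.406912)
       = -0.615705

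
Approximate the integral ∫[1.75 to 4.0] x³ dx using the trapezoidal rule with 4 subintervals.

f(x) = x³
a = 1.75, b = 4.0, n = 4
h = (b - a)/n = 0.562500

Trapezoidal rule: (h/2)[f(x₀) + 2f(x₁) + 2f(x₂) + ... + f(xₙ)]

x_0 = 1.7500, f(x_0) = 5.359375, coefficient = 1
x_1 = 2.3125, f(x_1) = 12.366455, coefficient = 2
x_2 = 2.8750, f(x_2) = 23.763672, coefficient = 2
x_3 = 3.4375, f(x_3) = 40.618896, coefficient = 2
x_4 = 4.0000, f(x_4) = 64.000000, coefficient = 1

I ≈ (0.562500/2) × 222.857422 = 62.678650
Exact value: 61.655273
Error: 1.023376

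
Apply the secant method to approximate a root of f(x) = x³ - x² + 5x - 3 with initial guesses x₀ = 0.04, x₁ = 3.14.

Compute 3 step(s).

f(x) = x³ - x² + 5x - 3
x₀ = 0.04, x₁ = 3.14

Secant formula: x_{n+1} = x_n - f(x_n)(x_n - x_{n-1})/(f(x_n) - f(x_{n-1}))

Iteration 1:
  f(0.040000) = -2.801536
  f(3.140000) = 33.799544
  x_2 = 3.140000 - 33.799544×(3.140000 - 0.040000)/(33.799544 - (-2.801536))
       = 0.277282
Iteration 2:
  f(3.140000) = 33.799544
  f(0.277282) = -1.669158
  x_3 = 0.277282 - (-1.669158)×(0.277282 - 3.140000)/(-1.669158 - 33.799544)
       = 0.412001
Iteration 3:
  f(0.277282) = -1.669158
  f(0.412001) = -1.039804
  x_4 = 0.412001 - (-1.039804)×(0.412001 - 0.277282)/(-1.039804 - (-1.669158))
       = 0.634582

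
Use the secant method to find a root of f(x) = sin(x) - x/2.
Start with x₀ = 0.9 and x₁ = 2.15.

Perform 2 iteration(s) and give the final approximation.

f(x) = sin(x) - x/2
x₀ = 0.9, x₁ = 2.15

Secant formula: x_{n+1} = x_n - f(x_n)(x_n - x_{n-1})/(f(x_n) - f(x_{n-1}))

Iteration 1:
  f(0.900000) = 0.333327
  f(2.150000) = -0.238101
  x_2 = 2.150000 - (-0.238101)×(2.150000 - 0.900000)/(-0.238101 - 0.333327)
       = 1.629153
Iteration 2:
  f(2.150000) = -0.238101
  f(1.629153) = 0.183721
  x_3 = 1.629153 - 0.183721×(1.629153 - 2.150000)/(0.183721 - (-0.238101))
       = 1.856004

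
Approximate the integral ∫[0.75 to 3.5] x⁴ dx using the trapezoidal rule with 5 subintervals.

f(x) = x⁴
a = 0.75, b = 3.5, n = 5
h = (b - a)/n = 0.550000

Trapezoidal rule: (h/2)[f(x₀) + 2f(x₁) + 2f(x₂) + ... + f(xₙ)]

x_0 = 0.7500, f(x_0) = 0.316406, coefficient = 1
x_1 = 1.3000, f(x_1) = 2.856100, coefficient = 2
x_2 = 1.8500, f(x_2) = 11.713506, coefficient = 2
x_3 = 2.4000, f(x_3) = 33.177600, coefficient = 2
x_4 = 2.9500, f(x_4) = 75.733506, coefficient = 2
x_5 = 3.5000, f(x_5) = 150.062500, coefficient = 1

I ≈ (0.550000/2) × 397.340331 = 109.268591
Exact value: 104.996289
Error: 4.272302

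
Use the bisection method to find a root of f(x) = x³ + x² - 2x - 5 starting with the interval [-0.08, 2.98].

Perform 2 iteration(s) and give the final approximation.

f(x) = x³ + x² - 2x - 5
Initial interval: [-0.08, 2.98]

Iteration 1:
  c_1 = (-0.080000 + 2.980000)/2 = 1.450000
  f(c_1) = f(1.450000) = -2.748875
  f(a) × f(c) ≥ 0, new interval: [1.450000, 2.980000]
Iteration 2:
  c_2 = (1.450000 + 2.980000)/2 = 2.215000
  f(c_2) = f(2.215000) = 6.343513
  f(a) × f(c) < 0, new interval: [1.450000, 2.215000]

After 2 iteration(s), the approximation is c_2 = 2.215000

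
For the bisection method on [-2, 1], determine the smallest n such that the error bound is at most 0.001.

We need (b-a)/2^n ≤ 0.001
(1 - (-2))/2^n ≤ 0.001
3/2^n ≤ 0.001
2^n ≥ 3000
n ≥ log₂(3000) = 11.55
n ≥ 12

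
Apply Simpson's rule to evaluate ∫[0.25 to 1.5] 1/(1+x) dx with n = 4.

f(x) = 1/(1+x)
a = 0.25, b = 1.5, n = 4
h = (b - a)/n = 0.312500

Simpson's rule: (h/3)[f(x₀) + 4f(x₁) + 2f(x₂) + ... + f(xₙ)]

x_0 = 0.2500, f(x_0) = 0.800000, coefficient = 1
x_1 = 0.5625, f(x_1) = 0.640000, coefficient = 4
x_2 = 0.8750, f(x_2) = 0.533333, coefficient = 2
x_3 = 1.1875, f(x_3) = 0.457143, coefficient = 4
x_4 = 1.5000, f(x_4) = 0.400000, coefficient = 1

I ≈ (0.312500/3) × 6.655238 = 0.693254
Exact value: 0.693147
Error: 0.000107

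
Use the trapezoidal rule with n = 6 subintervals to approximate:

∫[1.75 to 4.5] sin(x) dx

f(x) = sin(x)
a = 1.75, b = 4.5, n = 6
h = (b - a)/n = 0.458333

Trapezoidal rule: (h/2)[f(x₀) + 2f(x₁) + 2f(x₂) + ... + f(xₙ)]

x_0 = 1.7500, f(x_0) = 0.983986, coefficient = 1
x_1 = 2.2083, f(x_1) = 0.803564, coefficient = 2
x_2 = 2.6667, f(x_2) = 0.457273, coefficient = 2
x_3 = 3.1250, f(x_3) = 0.016592, coefficient = 2
x_4 = 3.5833, f(x_4) = -0.427514, coefficient = 2
x_5 = 4.0417, f(x_5) = -0.783373, coefficient = 2
x_6 = 4.5000, f(x_6) = -0.977530, coefficient = 1

I ≈ (0.458333/2) × 0.139540 = 0.031978
Exact value: 0.032550
Error: 0.000572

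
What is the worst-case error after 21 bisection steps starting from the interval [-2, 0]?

Bisection error bound: |error| ≤ (b-a)/2^n
|error| ≤ (0 - (-2))/2^21 = 2/2^21
|error| ≤ 0.0000009537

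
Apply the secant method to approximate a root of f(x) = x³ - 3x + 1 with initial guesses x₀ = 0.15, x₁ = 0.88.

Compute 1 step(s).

f(x) = x³ - 3x + 1
x₀ = 0.15, x₁ = 0.88

Secant formula: x_{n+1} = x_n - f(x_n)(x_n - x_{n-1})/(f(x_n) - f(x_{n-1}))

Iteration 1:
  f(0.150000) = 0.553375
  f(0.880000) = -0.958528
  x_2 = 0.880000 - (-0.958528)×(0.880000 - 0.150000)/(-0.958528 - 0.553375)
       = 0.417189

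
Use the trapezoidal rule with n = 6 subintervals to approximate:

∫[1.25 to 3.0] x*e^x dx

f(x) = x*e^x
a = 1.25, b = 3.0, n = 6
h = (b - a)/n = 0.291667

Trapezoidal rule: (h/2)[f(x₀) + 2f(x₁) + 2f(x₂) + ... + f(xₙ)]

x_0 = 1.2500, f(x_0) = 4.362929, coefficient = 1
x_1 = 1.5417, f(x_1) = 7.203239, coefficient = 2
x_2 = 1.8333, f(x_2) = 11.466952, coefficient = 2
x_3 = 2.1250, f(x_3) = 17.792407, coefficient = 2
x_4 = 2.4167, f(x_4) = 27.087053, coefficient = 2
x_5 = 2.7083, f(x_5) = 40.636504, coefficient = 2
x_6 = 3.0000, f(x_6) = 60.256611, coefficient = 1

I ≈ (0.291667/2) × 272.991848 = 39.811311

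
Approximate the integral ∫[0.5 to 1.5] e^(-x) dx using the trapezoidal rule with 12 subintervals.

f(x) = e^(-x)
a = 0.5, b = 1.5, n = 12
h = (b - a)/n = 0.083333

Trapezoidal rule: (h/2)[f(x₀) + 2f(x₁) + 2f(x₂) + ... + f(xₙ)]

x_0 = 0.5000, f(x_0) = 0.606531, coefficient = 1
x_1 = 0.5833, f(x_1) = 0.558035, coefficient = 2
x_2 = 0.6667, f(x_2) = 0.513417, coefficient = 2
x_3 = 0.7500, f(x_3) = 0.472367, coefficient = 2
x_4 = 0.8333, f(x_4) = 0.434598, coefficient = 2
x_5 = 0.9167, f(x_5) = 0.399850, coefficient = 2
x_6 = 1.0000, f(x_6) = 0.367879, coefficient = 2
x_7 = 1.0833, f(x_7) = 0.338465, coefficient = 2
x_8 = 1.1667, f(x_8) = 0.311403, coefficient = 2
x_9 = 1.2500, f(x_9) = 0.286505, coefficient = 2
x_10 = 1.3333, f(x_10) = 0.263597, coefficient = 2
x_11 = 1.4167, f(x_11) = 0.242521, coefficient = 2
x_12 = 1.5000, f(x_12) = 0.223130, coefficient = 1

I ≈ (0.083333/2) × 9.206936 = 0.383622
Exact value: 0.383400
Error: 0.000222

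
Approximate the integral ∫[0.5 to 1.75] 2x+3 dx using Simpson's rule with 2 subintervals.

f(x) = 2x+3
a = 0.5, b = 1.75, n = 2
h = (b - a)/n = 0.625000

Simpson's rule: (h/3)[f(x₀) + 4f(x₁) + 2f(x₂) + ... + f(xₙ)]

x_0 = 0.5000, f(x_0) = 4.000000, coefficient = 1
x_1 = 1.1250, f(x_1) = 5.250000, coefficient = 4
x_2 = 1.7500, f(x_2) = 6.500000, coefficient = 1

I ≈ (0.625000/3) × 31.500000 = 6.562500
Exact value: 6.562500
Error: 0.000000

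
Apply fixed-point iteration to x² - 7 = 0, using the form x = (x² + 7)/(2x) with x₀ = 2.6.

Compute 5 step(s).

Equation: x² - 7 = 0
Fixed-point form: x = (x² + 7)/(2x)
x₀ = 2.6

x_1 = g(2.600000) = 2.646154
x_2 = g(2.646154) = 2.645751
x_3 = g(2.645751) = 2.645751
x_4 = g(2.645751) = 2.645751
x_5 = g(2.645751) = 2.645751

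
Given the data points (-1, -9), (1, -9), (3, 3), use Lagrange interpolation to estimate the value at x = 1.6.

Lagrange interpolation formula:
P(x) = Σ yᵢ × Lᵢ(x)
where Lᵢ(x) = Π_{j≠i} (x - xⱼ)/(xᵢ - xⱼ)

L_0(1.6) = (1.6 - 1)/(-1 - 1) × (1.6 - 3)/(-1 - 3) = -0.105000
L_1(1.6) = (1.6 - (-1))/(1 - (-1)) × (1.6 - 3)/(1 - 3) = 0.910000
L_2(1.6) = (1.6 - (-1))/(3 - (-1)) × (1.6 - 1)/(3 - 1) = 0.195000

P(1.6) = (-9)×L_0(1.6) + (-9)×L_1(1.6) + 3×L_2(1.6)
P(1.6) = -6.660000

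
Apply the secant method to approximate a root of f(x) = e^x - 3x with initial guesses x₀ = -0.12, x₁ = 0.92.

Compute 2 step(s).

f(x) = e^x - 3x
x₀ = -0.12, x₁ = 0.92

Secant formula: x_{n+1} = x_n - f(x_n)(x_n - x_{n-1})/(f(x_n) - f(x_{n-1}))

Iteration 1:
  f(-0.120000) = 1.246920
  f(0.920000) = -0.250710
  x_2 = 0.920000 - (-0.250710)×(0.920000 - (-0.120000))/(-0.250710 - 1.246920)
       = 0.745900
Iteration 2:
  f(0.920000) = -0.250710
  f(0.745900) = -0.129362
  x_3 = 0.745900 - (-0.129362)×(0.745900 - 0.920000)/(-0.129362 - (-0.250710))
       = 0.560302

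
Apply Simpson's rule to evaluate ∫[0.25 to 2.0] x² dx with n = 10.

f(x) = x²
a = 0.25, b = 2.0, n = 10
h = (b - a)/n = 0.175000

Simpson's rule: (h/3)[f(x₀) + 4f(x₁) + 2f(x₂) + ... + f(xₙ)]

x_0 = 0.2500, f(x_0) = 0.062500, coefficient = 1
x_1 = 0.4250, f(x_1) = 0.180625, coefficient = 4
x_2 = 0.6000, f(x_2) = 0.360000, coefficient = 2
x_3 = 0.7750, f(x_3) = 0.600625, coefficient = 4
x_4 = 0.9500, f(x_4) = 0.902500, coefficient = 2
x_5 = 1.1250, f(x_5) = 1.265625, coefficient = 4
x_6 = 1.3000, f(x_6) = 1.690000, coefficient = 2
x_7 = 1.4750, f(x_7) = 2.175625, coefficient = 4
x_8 = 1.6500, f(x_8) = 2.722500, coefficient = 2
x_9 = 1.8250, f(x_9) = 3.330625, coefficient = 4
x_10 = 2.0000, f(x_10) = 4.000000, coefficient = 1

I ≈ (0.175000/3) × 45.625000 = 2.661458
Exact value: 2.661458
Error: 0.000000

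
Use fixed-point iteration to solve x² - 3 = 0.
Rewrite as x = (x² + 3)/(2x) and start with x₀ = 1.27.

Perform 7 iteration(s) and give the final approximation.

Equation: x² - 3 = 0
Fixed-point form: x = (x² + 3)/(2x)
x₀ = 1.27

x_1 = g(1.270000) = 1.816102
x_2 = g(1.816102) = 1.733996
x_3 = g(1.733996) = 1.732052
x_4 = g(1.732052) = 1.732051
x_5 = g(1.732051) = 1.732051
x_6 = g(1.732051) = 1.732051
x_7 = g(1.732051) = 1.732051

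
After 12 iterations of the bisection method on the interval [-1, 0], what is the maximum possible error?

Bisection error bound: |error| ≤ (b-a)/2^n
|error| ≤ (0 - (-1))/2^12 = 1/2^12
|error| ≤ 0.0002441406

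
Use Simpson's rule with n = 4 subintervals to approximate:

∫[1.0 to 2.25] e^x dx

f(x) = e^x
a = 1.0, b = 2.25, n = 4
h = (b - a)/n = 0.312500

Simpson's rule: (h/3)[f(x₀) + 4f(x₁) + 2f(x₂) + ... + f(xₙ)]

x_0 = 1.0000, f(x_0) = 2.718282, coefficient = 1
x_1 = 1.3125, f(x_1) = 3.715451, coefficient = 4
x_2 = 1.6250, f(x_2) = 5.078419, coefficient = 2
x_3 = 1.9375, f(x_3) = 6.941376, coefficient = 4
x_4 = 2.2500, f(x_4) = 9.487736, coefficient = 1

I ≈ (0.312500/3) × 64.990162 = 6.769809
Exact value: 6.769454
Error: 0.000355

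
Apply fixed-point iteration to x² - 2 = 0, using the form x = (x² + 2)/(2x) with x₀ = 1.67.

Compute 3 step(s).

Equation: x² - 2 = 0
Fixed-point form: x = (x² + 2)/(2x)
x₀ = 1.67

x_1 = g(1.670000) = 1.433802
x_2 = g(1.433802) = 1.414347
x_3 = g(1.414347) = 1.414214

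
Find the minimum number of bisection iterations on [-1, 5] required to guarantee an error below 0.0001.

We need (b-a)/2^n ≤ 0.0001
(5 - (-1))/2^n ≤ 0.0001
6/2^n ≤ 0.0001
2^n ≥ 60000
n ≥ log₂(60000) = 15.87
n ≥ 16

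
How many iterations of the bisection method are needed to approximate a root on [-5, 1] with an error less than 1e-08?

We need (b-a)/2^n ≤ 1e-08
(1 - (-5))/2^n ≤ 1e-08
6/2^n ≤ 1e-08
2^n ≥ 600000000
n ≥ log₂(600000000) = 29.16
n ≥ 30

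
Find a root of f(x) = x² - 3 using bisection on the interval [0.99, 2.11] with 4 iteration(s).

f(x) = x² - 3
Initial interval: [0.99, 2.11]

Iteration 1:
  c_1 = (0.990000 + 2.110000)/2 = 1.550000
  f(c_1) = f(1.550000) = -0.597500
  f(a) × f(c) ≥ 0, new interval: [1.550000, 2.110000]
Iteration 2:
  c_2 = (1.550000 + 2.110000)/2 = 1.830000
  f(c_2) = f(1.830000) = 0.348900
  f(a) × f(c) < 0, new interval: [1.550000, 1.830000]
Iteration 3:
  c_3 = (1.550000 + 1.830000)/2 = 1.690000
  f(c_3) = f(1.690000) = -0.143900
  f(a) × f(c) ≥ 0, new interval: [1.690000, 1.830000]
Iteration 4:
  c_4 = (1.690000 + 1.830000)/2 = 1.760000
  f(c_4) = f(1.760000) = 0.097600
  f(a) × f(c) < 0, new interval: [1.690000, 1.760000]

After 4 iteration(s), the approximation is c_4 = 1.760000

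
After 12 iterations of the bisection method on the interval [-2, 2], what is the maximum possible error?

Bisection error bound: |error| ≤ (b-a)/2^n
|error| ≤ (2 - (-2))/2^12 = 4/2^12
|error| ≤ 0.0009765625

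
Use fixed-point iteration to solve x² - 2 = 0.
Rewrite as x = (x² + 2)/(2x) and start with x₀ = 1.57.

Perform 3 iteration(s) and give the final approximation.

Equation: x² - 2 = 0
Fixed-point form: x = (x² + 2)/(2x)
x₀ = 1.57

x_1 = g(1.570000) = 1.421943
x_2 = g(1.421943) = 1.414235
x_3 = g(1.414235) = 1.414214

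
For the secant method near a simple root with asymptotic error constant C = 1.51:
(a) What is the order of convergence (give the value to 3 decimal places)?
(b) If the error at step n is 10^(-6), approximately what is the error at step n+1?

(a) Secant method has superlinear convergence with order φ = (1+√5)/2 ≈ 1.618.
    This means |e_{n+1}| ≈ C|e_n|^1.618.

(b) With |e_n| = 10^(-6) and C = 1.51:
    |e_{n+1}| ≈ 1.51 × (10^(-6))^1.618 = 1.51 × 10^(-9.71)

(a) ≈ 1.618 (golden ratio); (b) |e_{n+1}| ≈ 2.956e-10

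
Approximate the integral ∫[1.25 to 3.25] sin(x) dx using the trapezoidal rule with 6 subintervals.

f(x) = sin(x)
a = 1.25, b = 3.25, n = 6
h = (b - a)/n = 0.333333

Trapezoidal rule: (h/2)[f(x₀) + 2f(x₁) + 2f(x₂) + ... + f(xₙ)]

x_0 = 1.2500, f(x_0) = 0.948985, coefficient = 1
x_1 = 1.5833, f(x_1) = 0.999921, coefficient = 2
x_2 = 1.9167, f(x_2) = 0.940781, coefficient = 2
x_3 = 2.2500, f(x_3) = 0.778073, coefficient = 2
x_4 = 2.5833, f(x_4) = 0.529711, coefficient = 2
x_5 = 2.9167, f(x_5) = 0.223034, coefficient = 2
x_6 = 3.2500, f(x_6) = -0.108195, coefficient = 1

I ≈ (0.333333/2) × 7.783830 = 1.297305
Exact value: 1.309452
Error: 0.012147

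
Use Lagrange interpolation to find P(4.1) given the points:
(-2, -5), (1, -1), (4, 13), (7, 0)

Lagrange interpolation formula:
P(x) = Σ yᵢ × Lᵢ(x)
where Lᵢ(x) = Π_{j≠i} (x - xⱼ)/(xᵢ - xⱼ)

L_0(4.1) = (4.1 - 1)/(-2 - 1) × (4.1 - 4)/(-2 - 4) × (4.1 - 7)/(-2 - 7) = 0.005549
L_1(4.1) = (4.1 - (-2))/(1 - (-2)) × (4.1 - 4)/(1 - 4) × (4.1 - 7)/(1 - 7) = -0.032759
L_2(4.1) = (4.1 - (-2))/(4 - (-2)) × (4.1 - 1)/(4 - 1) × (4.1 - 7)/(4 - 7) = 1.015537
L_3(4.1) = (4.1 - (-2))/(7 - (-2)) × (4.1 - 1)/(7 - 1) × (4.1 - 4)/(7 - 4) = 0.011673

P(4.1) = (-5)×L_0(4.1) + (-1)×L_1(4.1) + 13×L_2(4.1) + 0×L_3(4.1)
P(4.1) = 13.206994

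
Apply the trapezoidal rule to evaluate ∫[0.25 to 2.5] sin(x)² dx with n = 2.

f(x) = sin(x)²
a = 0.25, b = 2.5, n = 2
h = (b - a)/n = 1.125000

Trapezoidal rule: (h/2)[f(x₀) + 2f(x₁) + 2f(x₂) + ... + f(xₙ)]

x_0 = 0.2500, f(x_0) = 0.061209, coefficient = 1
x_1 = 1.3750, f(x_1) = 0.962151, coefficient = 2
x_2 = 2.5000, f(x_2) = 0.358169, coefficient = 1

I ≈ (1.125000/2) × 2.343680 = 1.318320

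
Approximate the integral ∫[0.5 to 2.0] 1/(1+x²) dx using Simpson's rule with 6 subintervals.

f(x) = 1/(1+x²)
a = 0.5, b = 2.0, n = 6
h = (b - a)/n = 0.250000

Simpson's rule: (h/3)[f(x₀) + 4f(x₁) + 2f(x₂) + ... + f(xₙ)]

x_0 = 0.5000, f(x_0) = 0.800000, coefficient = 1
x_1 = 0.7500, f(x_1) = 0.640000, coefficient = 4
x_2 = 1.0000, f(x_2) = 0.500000, coefficient = 2
x_3 = 1.2500, f(x_3) = 0.390244, coefficient = 4
x_4 = 1.5000, f(x_4) = 0.307692, coefficient = 2
x_5 = 1.7500, f(x_5) = 0.246154, coefficient = 4
x_6 = 2.0000, f(x_6) = 0.200000, coefficient = 1

I ≈ (0.250000/3) × 7.720976 = 0.643415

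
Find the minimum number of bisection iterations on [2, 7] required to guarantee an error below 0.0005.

We need (b-a)/2^n ≤ 0.0005
(7 - 2)/2^n ≤ 0.0005
5/2^n ≤ 0.0005
2^n ≥ 10000
n ≥ log₂(10000) = 13.29
n ≥ 14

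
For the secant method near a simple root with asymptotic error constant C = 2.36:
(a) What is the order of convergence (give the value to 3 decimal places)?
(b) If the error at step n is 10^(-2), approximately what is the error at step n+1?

(a) Secant method has superlinear convergence with order φ = (1+√5)/2 ≈ 1.618.
    This means |e_{n+1}| ≈ C|e_n|^1.618.

(b) With |e_n| = 10^(-2) and C = 2.36:
    |e_{n+1}| ≈ 2.36 × (10^(-2))^1.618 = 2.36 × 10^(-3.24)

(a) ≈ 1.618 (golden ratio); (b) |e_{n+1}| ≈ 1.370e-03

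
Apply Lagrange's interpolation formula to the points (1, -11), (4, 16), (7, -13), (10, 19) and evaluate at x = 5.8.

Lagrange interpolation formula:
P(x) = Σ yᵢ × Lᵢ(x)
where Lᵢ(x) = Π_{j≠i} (x - xⱼ)/(xᵢ - xⱼ)

L_0(5.8) = (5.8 - 4)/(1 - 4) × (5.8 - 7)/(1 - 7) × (5.8 - 10)/(1 - 10) = -0.056000
L_1(5.8) = (5.8 - 1)/(4 - 1) × (5.8 - 7)/(4 - 7) × (5.8 - 10)/(4 - 10) = 0.448000
L_2(5.8) = (5.8 - 1)/(7 - 1) × (5.8 - 4)/(7 - 4) × (5.8 - 10)/(7 - 10) = 0.672000
L_3(5.8) = (5.8 - 1)/(10 - 1) × (5.8 - 4)/(10 - 4) × (5.8 - 7)/(10 - 7) = -0.064000

P(5.8) = (-11)×L_0(5.8) + 16×L_1(5.8) + (-13)×L_2(5.8) + 19×L_3(5.8)
P(5.8) = -2.168000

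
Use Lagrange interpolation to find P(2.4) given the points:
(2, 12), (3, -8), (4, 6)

Lagrange interpolation formula:
P(x) = Σ yᵢ × Lᵢ(x)
where Lᵢ(x) = Π_{j≠i} (x - xⱼ)/(xᵢ - xⱼ)

L_0(2.4) = (2.4 - 3)/(2 - 3) × (2.4 - 4)/(2 - 4) = 0.480000
L_1(2.4) = (2.4 - 2)/(3 - 2) × (2.4 - 4)/(3 - 4) = 0.640000
L_2(2.4) = (2.4 - 2)/(4 - 2) × (2.4 - 3)/(4 - 3) = -0.120000

P(2.4) = 12×L_0(2.4) + (-8)×L_1(2.4) + 6×L_2(2.4)
P(2.4) = -0.080000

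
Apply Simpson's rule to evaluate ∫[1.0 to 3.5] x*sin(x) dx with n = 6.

f(x) = x*sin(x)
a = 1.0, b = 3.5, n = 6
h = (b - a)/n = 0.416667

Simpson's rule: (h/3)[f(x₀) + 4f(x₁) + 2f(x₂) + ... + f(xₙ)]

x_0 = 1.0000, f(x_0) = 0.841471, coefficient = 1
x_1 = 1.4167, f(x_1) = 1.399873, coefficient = 4
x_2 = 1.8333, f(x_2) = 1.770514, coefficient = 2
x_3 = 2.2500, f(x_3) = 1.750665, coefficient = 4
x_4 = 2.6667, f(x_4) = 1.219394, coefficient = 2
x_5 = 3.0833, f(x_5) = 0.179531, coefficient = 4
x_6 = 3.5000, f(x_6) = -1.227741, coefficient = 1

I ≈ (0.416667/3) × 18.913819 = 2.626919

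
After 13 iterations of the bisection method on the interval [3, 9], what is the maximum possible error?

Bisection error bound: |error| ≤ (b-a)/2^n
|error| ≤ (9 - 3)/2^13 = 6/2^13
|error| ≤ 0.0007324219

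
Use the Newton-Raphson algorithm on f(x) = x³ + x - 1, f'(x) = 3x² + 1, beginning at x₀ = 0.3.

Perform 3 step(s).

f(x) = x³ + x - 1
f'(x) = 3x² + 1
x₀ = 0.3

Newton-Raphson formula: x_{n+1} = x_n - f(x_n)/f'(x_n)

Iteration 1:
  f(0.300000) = -0.673000
  f'(0.300000) = 1.270000
  x_1 = 0.300000 - (-0.673000)/1.270000 = 0.829921
Iteration 2:
  f(0.829921) = 0.401546
  f'(0.829921) = 3.066308
  x_2 = 0.829921 - 0.401546/3.066308 = 0.698967
Iteration 3:
  f(0.698967) = 0.040451
  f'(0.698967) = 2.465665
  x_3 = 0.698967 - 0.040451/2.465665 = 0.682561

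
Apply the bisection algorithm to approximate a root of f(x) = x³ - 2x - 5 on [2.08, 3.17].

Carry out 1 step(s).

f(x) = x³ - 2x - 5
Initial interval: [2.08, 3.17]

Iteration 1:
  c_1 = (2.080000 + 3.170000)/2 = 2.625000
  f(c_1) = f(2.625000) = 7.837891
  f(a) × f(c) < 0, new interval: [2.080000, 2.625000]

After 1 iteration(s), the approximation is c_1 = 2.625000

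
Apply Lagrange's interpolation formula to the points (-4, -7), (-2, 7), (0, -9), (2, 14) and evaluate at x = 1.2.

Lagrange interpolation formula:
P(x) = Σ yᵢ × Lᵢ(x)
where Lᵢ(x) = Π_{j≠i} (x - xⱼ)/(xᵢ - xⱼ)

L_0(1.2) = (1.2 - (-2))/(-4 - (-2)) × (1.2 - 0)/(-4 - 0) × (1.2 - 2)/(-4 - 2) = 0.064000
L_1(1.2) = (1.2 - (-4))/(-2 - (-4)) × (1.2 - 0)/(-2 - 0) × (1.2 - 2)/(-2 - 2) = -0.312000
L_2(1.2) = (1.2 - (-4))/(0 - (-4)) × (1.2 - (-2))/(0 - (-2)) × (1.2 - 2)/(0 - 2) = 0.832000
L_3(1.2) = (1.2 - (-4))/(2 - (-4)) × (1.2 - (-2))/(2 - (-2)) × (1.2 - 0)/(2 - 0) = 0.416000

P(1.2) = (-7)×L_0(1.2) + 7×L_1(1.2) + (-9)×L_2(1.2) + 14×L_3(1.2)
P(1.2) = -4.296000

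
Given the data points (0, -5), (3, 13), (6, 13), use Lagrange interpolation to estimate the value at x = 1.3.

Lagrange interpolation formula:
P(x) = Σ yᵢ × Lᵢ(x)
where Lᵢ(x) = Π_{j≠i} (x - xⱼ)/(xᵢ - xⱼ)

L_0(1.3) = (1.3 - 3)/(0 - 3) × (1.3 - 6)/(0 - 6) = 0.443889
L_1(1.3) = (1.3 - 0)/(3 - 0) × (1.3 - 6)/(3 - 6) = 0.678889
L_2(1.3) = (1.3 - 0)/(6 - 0) × (1.3 - 3)/(6 - 3) = -0.122778

P(1.3) = (-5)×L_0(1.3) + 13×L_1(1.3) + 13×L_2(1.3)
P(1.3) = 5.010000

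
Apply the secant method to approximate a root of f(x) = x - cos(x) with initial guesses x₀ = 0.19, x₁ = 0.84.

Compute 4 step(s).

f(x) = x - cos(x)
x₀ = 0.19, x₁ = 0.84

Secant formula: x_{n+1} = x_n - f(x_n)(x_n - x_{n-1})/(f(x_n) - f(x_{n-1}))

Iteration 1:
  f(0.190000) = -0.792004
  f(0.840000) = 0.172537
  x_2 = 0.840000 - 0.172537×(0.840000 - 0.190000)/(0.172537 - (-0.792004))
       = 0.723728
Iteration 2:
  f(0.840000) = 0.172537
  f(0.723728) = -0.025614
  x_3 = 0.723728 - (-0.025614)×(0.723728 - 0.840000)/(-0.025614 - 0.172537)
       = 0.738758
Iteration 3:
  f(0.723728) = -0.025614
  f(0.738758) = -0.000547
  x_4 = 0.738758 - (-0.000547)×(0.738758 - 0.723728)/(-0.000547 - (-0.025614))
       = 0.739086
Iteration 4:
  f(0.738758) = -0.000547
  f(0.739086) = 0.000002
  x_5 = 0.739086 - 0.000002×(0.739086 - 0.738758)/(0.000002 - (-0.000547))
       = 0.739085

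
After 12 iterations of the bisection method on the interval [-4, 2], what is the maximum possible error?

Bisection error bound: |error| ≤ (b-a)/2^n
|error| ≤ (2 - (-4))/2^12 = 6/2^12
|error| ≤ 0.0014648438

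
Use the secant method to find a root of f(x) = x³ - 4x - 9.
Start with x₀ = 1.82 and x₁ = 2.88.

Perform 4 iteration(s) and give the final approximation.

f(x) = x³ - 4x - 9
x₀ = 1.82, x₁ = 2.88

Secant formula: x_{n+1} = x_n - f(x_n)(x_n - x_{n-1})/(f(x_n) - f(x_{n-1}))

Iteration 1:
  f(1.820000) = -10.251432
  f(2.880000) = 3.367872
  x_2 = 2.880000 - 3.367872×(2.880000 - 1.820000)/(3.367872 - (-10.251432))
       = 2.617876
Iteration 2:
  f(2.880000) = 3.367872
  f(2.617876) = -1.530478
  x_3 = 2.617876 - (-1.530478)×(2.617876 - 2.880000)/(-1.530478 - 3.367872)
       = 2.699776
Iteration 3:
  f(2.617876) = -1.530478
  f(2.699776) = -0.121000
  x_4 = 2.699776 - (-0.121000)×(2.699776 - 2.617876)/(-0.121000 - (-1.530478))
       = 2.706807
Iteration 4:
  f(2.699776) = -0.121000
  f(2.706807) = 0.005017
  x_5 = 2.706807 - 0.005017×(2.706807 - 2.699776)/(0.005017 - (-0.121000))
       = 2.706527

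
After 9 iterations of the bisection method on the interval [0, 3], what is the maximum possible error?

Bisection error bound: |error| ≤ (b-a)/2^n
|error| ≤ (3 - 0)/2^9 = 3/2^9
|error| ≤ 0.0058593750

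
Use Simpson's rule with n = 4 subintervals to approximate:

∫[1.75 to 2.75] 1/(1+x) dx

f(x) = 1/(1+x)
a = 1.75, b = 2.75, n = 4
h = (b - a)/n = 0.250000

Simpson's rule: (h/3)[f(x₀) + 4f(x₁) + 2f(x₂) + ... + f(xₙ)]

x_0 = 1.7500, f(x_0) = 0.363636, coefficient = 1
x_1 = 2.0000, f(x_1) = 0.333333, coefficient = 4
x_2 = 2.2500, f(x_2) = 0.307692, coefficient = 2
x_3 = 2.5000, f(x_3) = 0.285714, coefficient = 4
x_4 = 2.7500, f(x_4) = 0.266667, coefficient = 1

I ≈ (0.250000/3) × 3.721878 = 0.310157
Exact value: 0.310155
Error: 0.000002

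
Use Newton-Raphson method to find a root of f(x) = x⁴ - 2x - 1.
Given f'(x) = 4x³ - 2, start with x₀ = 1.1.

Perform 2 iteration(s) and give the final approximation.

f(x) = x⁴ - 2x - 1
f'(x) = 4x³ - 2
x₀ = 1.1

Newton-Raphson formula: x_{n+1} = x_n - f(x_n)/f'(x_n)

Iteration 1:
  f(1.100000) = -1.735900
  f'(1.100000) = 3.324000
  x_1 = 1.100000 - (-1.735900)/3.324000 = 1.622232
Iteration 2:
  f(1.622232) = 2.681051
  f'(1.622232) = 15.076509
  x_2 = 1.622232 - 2.681051/15.076509 = 1.444403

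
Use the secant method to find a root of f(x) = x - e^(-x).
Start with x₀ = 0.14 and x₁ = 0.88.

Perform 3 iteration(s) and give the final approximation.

f(x) = x - e^(-x)
x₀ = 0.14, x₁ = 0.88

Secant formula: x_{n+1} = x_n - f(x_n)(x_n - x_{n-1})/(f(x_n) - f(x_{n-1}))

Iteration 1:
  f(0.140000) = -0.729358
  f(0.880000) = 0.465217
  x_2 = 0.880000 - 0.465217×(0.880000 - 0.140000)/(0.465217 - (-0.729358))
       = 0.591813
Iteration 2:
  f(0.880000) = 0.465217
  f(0.591813) = 0.038490
  x_3 = 0.591813 - 0.038490×(0.591813 - 0.880000)/(0.038490 - 0.465217)
       = 0.565819
Iteration 3:
  f(0.591813) = 0.038490
  f(0.565819) = -0.002076
  x_4 = 0.565819 - (-0.002076)×(0.565819 - 0.591813)/(-0.002076 - 0.038490)
       = 0.567149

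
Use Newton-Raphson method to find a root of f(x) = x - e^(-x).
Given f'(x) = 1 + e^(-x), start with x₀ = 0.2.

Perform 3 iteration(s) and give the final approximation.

f(x) = x - e^(-x)
f'(x) = 1 + e^(-x)
x₀ = 0.2

Newton-Raphson formula: x_{n+1} = x_n - f(x_n)/f'(x_n)

Iteration 1:
  f(0.200000) = -0.618731
  f'(0.200000) = 1.818731
  x_1 = 0.200000 - (-0.618731)/1.818731 = 0.540199
Iteration 2:
  f(0.540199) = -0.042433
  f'(0.540199) = 1.582632
  x_2 = 0.540199 - (-0.042433)/1.582632 = 0.567011
Iteration 3:
  f(0.567011) = -0.000208
  f'(0.567011) = 1.567218
  x_3 = 0.567011 - (-0.000208)/1.567218 = 0.567143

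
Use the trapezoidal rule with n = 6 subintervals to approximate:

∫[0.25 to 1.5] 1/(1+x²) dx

f(x) = 1/(1+x²)
a = 0.25, b = 1.5, n = 6
h = (b - a)/n = 0.208333

Trapezoidal rule: (h/2)[f(x₀) + 2f(x₁) + 2f(x₂) + ... + f(xₙ)]

x_0 = 0.2500, f(x_0) = 0.941176, coefficient = 1
x_1 = 0.4583, f(x_1) = 0.826399, coefficient = 2
x_2 = 0.6667, f(x_2) = 0.692308, coefficient = 2
x_3 = 0.8750, f(x_3) = 0.566372, coefficient = 2
x_4 = 1.0833, f(x_4) = 0.460064, coefficient = 2
x_5 = 1.2917, f(x_5) = 0.374756, coefficient = 2
x_6 = 1.5000, f(x_6) = 0.307692, coefficient = 1

I ≈ (0.208333/2) × 7.088665 = 0.738403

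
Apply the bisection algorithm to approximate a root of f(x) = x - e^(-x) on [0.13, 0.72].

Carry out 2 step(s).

f(x) = x - e^(-x)
Initial interval: [0.13, 0.72]

Iteration 1:
  c_1 = (0.130000 + 0.720000)/2 = 0.425000
  f(c_1) = f(0.425000) = -0.228770
  f(a) × f(c) ≥ 0, new interval: [0.425000, 0.720000]
Iteration 2:
  c_2 = (0.425000 + 0.720000)/2 = 0.572500
  f(c_2) = f(0.572500) = 0.008387
  f(a) × f(c) < 0, new interval: [0.425000, 0.572500]

After 2 iteration(s), the approximation is c_2 = 0.572500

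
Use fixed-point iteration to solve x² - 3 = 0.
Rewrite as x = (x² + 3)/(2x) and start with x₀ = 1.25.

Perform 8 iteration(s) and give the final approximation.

Equation: x² - 3 = 0
Fixed-point form: x = (x² + 3)/(2x)
x₀ = 1.25

x_1 = g(1.250000) = 1.825000
x_2 = g(1.825000) = 1.734418
x_3 = g(1.734418) = 1.732052
x_4 = g(1.732052) = 1.732051
x_5 = g(1.732051) = 1.732051
x_6 = g(1.732051) = 1.732051
x_7 = g(1.732051) = 1.732051
x_8 = g(1.732051) = 1.732051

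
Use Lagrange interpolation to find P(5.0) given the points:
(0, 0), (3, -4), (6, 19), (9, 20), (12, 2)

Lagrange interpolation formula:
P(x) = Σ yᵢ × Lᵢ(x)
where Lᵢ(x) = Π_{j≠i} (x - xⱼ)/(xᵢ - xⱼ)

L_0(5.0) = (5.0 - 3)/(0 - 3) × (5.0 - 6)/(0 - 6) × (5.0 - 9)/(0 - 9) × (5.0 - 12)/(0 - 12) = -0.028807
L_1(5.0) = (5.0 - 0)/(3 - 0) × (5.0 - 6)/(3 - 6) × (5.0 - 9)/(3 - 9) × (5.0 - 12)/(3 - 12) = 0.288066
L_2(5.0) = (5.0 - 0)/(6 - 0) × (5.0 - 3)/(6 - 3) × (5.0 - 9)/(6 - 9) × (5.0 - 12)/(6 - 12) = 0.864198
L_3(5.0) = (5.0 - 0)/(9 - 0) × (5.0 - 3)/(9 - 3) × (5.0 - 6)/(9 - 6) × (5.0 - 12)/(9 - 12) = -0.144033
L_4(5.0) = (5.0 - 0)/(12 - 0) × (5.0 - 3)/(12 - 3) × (5.0 - 6)/(12 - 6) × (5.0 - 9)/(12 - 9) = 0.020576

P(5.0) = 0×L_0(5.0) + (-4)×L_1(5.0) + 19×L_2(5.0) + 20×L_3(5.0) + 2×L_4(5.0)
P(5.0) = 12.427984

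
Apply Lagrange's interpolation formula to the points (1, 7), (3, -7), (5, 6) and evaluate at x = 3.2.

Lagrange interpolation formula:
P(x) = Σ yᵢ × Lᵢ(x)
where Lᵢ(x) = Π_{j≠i} (x - xⱼ)/(xᵢ - xⱼ)

L_0(3.2) = (3.2 - 3)/(1 - 3) × (3.2 - 5)/(1 - 5) = -0.045000
L_1(3.2) = (3.2 - 1)/(3 - 1) × (3.2 - 5)/(3 - 5) = 0.990000
L_2(3.2) = (3.2 - 1)/(5 - 1) × (3.2 - 3)/(5 - 3) = 0.055000

P(3.2) = 7×L_0(3.2) + (-7)×L_1(3.2) + 6×L_2(3.2)
P(3.2) = -6.915000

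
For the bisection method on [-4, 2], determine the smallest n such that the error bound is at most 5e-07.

We need (b-a)/2^n ≤ 5e-07
(2 - (-4))/2^n ≤ 5e-07
6/2^n ≤ 5e-07
2^n ≥ 12000000
n ≥ log₂(12000000) = 23.52
n ≥ 24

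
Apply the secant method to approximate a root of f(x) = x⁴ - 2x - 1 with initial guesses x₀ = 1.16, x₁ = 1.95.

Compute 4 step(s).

f(x) = x⁴ - 2x - 1
x₀ = 1.16, x₁ = 1.95

Secant formula: x_{n+1} = x_n - f(x_n)(x_n - x_{n-1})/(f(x_n) - f(x_{n-1}))

Iteration 1:
  f(1.160000) = -1.509361
  f(1.950000) = 9.559006
  x_2 = 1.950000 - 9.559006×(1.950000 - 1.160000)/(9.559006 - (-1.509361))
       = 1.267730
Iteration 2:
  f(1.950000) = 9.559006
  f(1.267730) = -0.952563
  x_3 = 1.267730 - (-0.952563)×(1.267730 - 1.950000)/(-0.952563 - 9.559006)
       = 1.329558
Iteration 3:
  f(1.267730) = -0.952563
  f(1.329558) = -0.534269
  x_4 = 1.329558 - (-0.534269)×(1.329558 - 1.267730)/(-0.534269 - (-0.952563))
       = 1.408527
Iteration 4:
  f(1.329558) = -0.534269
  f(1.408527) = 0.119000
  x_5 = 1.408527 - 0.119000×(1.408527 - 1.329558)/(0.119000 - (-0.534269))
       = 1.394142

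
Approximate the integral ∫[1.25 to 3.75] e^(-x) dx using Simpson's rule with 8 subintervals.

f(x) = e^(-x)
a = 1.25, b = 3.75, n = 8
h = (b - a)/n = 0.312500

Simpson's rule: (h/3)[f(x₀) + 4f(x₁) + 2f(x₂) + ... + f(xₙ)]

x_0 = 1.2500, f(x_0) = 0.286505, coefficient = 1
x_1 = 1.5625, f(x_1) = 0.209611, coefficient = 4
x_2 = 1.8750, f(x_2) = 0.153355, coefficient = 2
x_3 = 2.1875, f(x_3) = 0.112197, coefficient = 4
x_4 = 2.5000, f(x_4) = 0.082085, coefficient = 2
x_5 = 2.8125, f(x_5) = 0.060055, coefficient = 4
x_6 = 3.1250, f(x_6) = 0.043937, coefficient = 2
x_7 = 3.4375, f(x_7) = 0.032145, coefficient = 4
x_8 = 3.7500, f(x_8) = 0.023518, coefficient = 1

I ≈ (0.312500/3) × 2.524808 = 0.263001
Exact value: 0.262987
Error: 0.000014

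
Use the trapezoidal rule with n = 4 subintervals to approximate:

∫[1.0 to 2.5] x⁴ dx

f(x) = x⁴
a = 1.0, b = 2.5, n = 4
h = (b - a)/n = 0.375000

Trapezoidal rule: (h/2)[f(x₀) + 2f(x₁) + 2f(x₂) + ... + f(xₙ)]

x_0 = 1.0000, f(x_0) = 1.000000, coefficient = 1
x_1 = 1.3750, f(x_1) = 3.574463, coefficient = 2
x_2 = 1.7500, f(x_2) = 9.378906, coefficient = 2
x_3 = 2.1250, f(x_3) = 20.390869, coefficient = 2
x_4 = 2.5000, f(x_4) = 39.062500, coefficient = 1

I ≈ (0.375000/2) × 106.750977 = 20.015808
Exact value: 19.331250
Error: 0.684558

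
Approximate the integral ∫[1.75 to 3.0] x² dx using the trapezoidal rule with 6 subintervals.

f(x) = x²
a = 1.75, b = 3.0, n = 6
h = (b - a)/n = 0.208333

Trapezoidal rule: (h/2)[f(x₀) + 2f(x₁) + 2f(x₂) + ... + f(xₙ)]

x_0 = 1.7500, f(x_0) = 3.062500, coefficient = 1
x_1 = 1.9583, f(x_1) = 3.835069, coefficient = 2
x_2 = 2.1667, f(x_2) = 4.694444, coefficient = 2
x_3 = 2.3750, f(x_3) = 5.640625, coefficient = 2
x_4 = 2.5833, f(x_4) = 6.673611, coefficient = 2
x_5 = 2.7917, f(x_5) = 7.793403, coefficient = 2
x_6 = 3.0000, f(x_6) = 9.000000, coefficient = 1

I ≈ (0.208333/2) × 69.336806 = 7.222584
Exact value: 7.213542
Error: 0.009042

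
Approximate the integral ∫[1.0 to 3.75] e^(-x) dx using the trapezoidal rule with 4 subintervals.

f(x) = e^(-x)
a = 1.0, b = 3.75, n = 4
h = (b - a)/n = 0.687500

Trapezoidal rule: (h/2)[f(x₀) + 2f(x₁) + 2f(x₂) + ... + f(xₙ)]

x_0 = 1.0000, f(x_0) = 0.367879, coefficient = 1
x_1 = 1.6875, f(x_1) = 0.184981, coefficient = 2
x_2 = 2.3750, f(x_2) = 0.093014, coefficient = 2
x_3 = 3.0625, f(x_3) = 0.046771, coefficient = 2
x_4 = 3.7500, f(x_4) = 0.023518, coefficient = 1

I ≈ (0.687500/2) × 1.040930 = 0.357820
Exact value: 0.344362
Error: 0.013458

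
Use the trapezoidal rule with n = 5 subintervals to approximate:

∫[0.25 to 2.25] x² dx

f(x) = x²
a = 0.25, b = 2.25, n = 5
h = (b - a)/n = 0.400000

Trapezoidal rule: (h/2)[f(x₀) + 2f(x₁) + 2f(x₂) + ... + f(xₙ)]

x_0 = 0.2500, f(x_0) = 0.062500, coefficient = 1
x_1 = 0.6500, f(x_1) = 0.422500, coefficient = 2
x_2 = 1.0500, f(x_2) = 1.102500, coefficient = 2
x_3 = 1.4500, f(x_3) = 2.102500, coefficient = 2
x_4 = 1.8500, f(x_4) = 3.422500, coefficient = 2
x_5 = 2.2500, f(x_5) = 5.062500, coefficient = 1

I ≈ (0.400000/2) × 19.225000 = 3.845000
Exact value: 3.791667
Error: 0.053333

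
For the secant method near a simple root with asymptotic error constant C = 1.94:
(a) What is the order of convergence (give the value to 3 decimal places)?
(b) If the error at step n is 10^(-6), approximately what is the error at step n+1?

(a) Secant method has superlinear convergence with order φ = (1+√5)/2 ≈ 1.618.
    This means |e_{n+1}| ≈ C|e_n|^1.618.

(b) With |e_n| = 10^(-6) and C = 1.94:
    |e_{n+1}| ≈ 1.94 × (10^(-6))^1.618 = 1.94 × 10^(-9.71)

(a) ≈ 1.618 (golden ratio); (b) |e_{n+1}| ≈ 3.798e-10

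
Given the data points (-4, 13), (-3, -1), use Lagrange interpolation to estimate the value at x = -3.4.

Lagrange interpolation formula:
P(x) = Σ yᵢ × Lᵢ(x)
where Lᵢ(x) = Π_{j≠i} (x - xⱼ)/(xᵢ - xⱼ)

L_0(-3.4) = (-3.4 - (-3))/(-4 - (-3)) = 0.400000
L_1(-3.4) = (-3.4 - (-4))/(-3 - (-4)) = 0.600000

P(-3.4) = 13×L_0(-3.4) + (-1)×L_1(-3.4)
P(-3.4) = 4.600000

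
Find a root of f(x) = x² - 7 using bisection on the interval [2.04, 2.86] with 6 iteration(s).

f(x) = x² - 7
Initial interval: [2.04, 2.86]

Iteration 1:
  c_1 = (2.040000 + 2.860000)/2 = 2.450000
  f(c_1) = f(2.450000) = -0.997500
  f(a) × f(c) ≥ 0, new interval: [2.450000, 2.860000]
Iteration 2:
  c_2 = (2.450000 + 2.860000)/2 = 2.655000
  f(c_2) = f(2.655000) = 0.049025
  f(a) × f(c) < 0, new interval: [2.450000, 2.655000]
Iteration 3:
  c_3 = (2.450000 + 2.655000)/2 = 2.552500
  f(c_3) = f(2.552500) = -0.484744
  f(a) × f(c) ≥ 0, new interval: [2.552500, 2.655000]
Iteration 4:
  c_4 = (2.552500 + 2.655000)/2 = 2.603750
  f(c_4) = f(2.603750) = -0.220486
  f(a) × f(c) ≥ 0, new interval: [2.603750, 2.655000]
Iteration 5:
  c_5 = (2.603750 + 2.655000)/2 = 2.629375
  f(c_5) = f(2.629375) = -0.086387
  f(a) × f(c) ≥ 0, new interval: [2.629375, 2.655000]
Iteration 6:
  c_6 = (2.629375 + 2.655000)/2 = 2.642188
  f(c_6) = f(2.642188) = -0.018845
  f(a) × f(c) ≥ 0, new interval: [2.642188, 2.655000]

After 6 iteration(s), the approximation is c_6 = 2.642188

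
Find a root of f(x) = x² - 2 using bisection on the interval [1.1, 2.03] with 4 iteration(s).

f(x) = x² - 2
Initial interval: [1.1, 2.03]

Iteration 1:
  c_1 = (1.100000 + 2.030000)/2 = 1.565000
  f(c_1) = f(1.565000) = 0.449225
  f(a) × f(c) < 0, new interval: [1.100000, 1.565000]
Iteration 2:
  c_2 = (1.100000 + 1.565000)/2 = 1.332500
  f(c_2) = f(1.332500) = -0.224444
  f(a) × f(c) ≥ 0, new interval: [1.332500, 1.565000]
Iteration 3:
  c_3 = (1.332500 + 1.565000)/2 = 1.448750
  f(c_3) = f(1.448750) = 0.098877
  f(a) × f(c) < 0, new interval: [1.332500, 1.448750]
Iteration 4:
  c_4 = (1.332500 + 1.448750)/2 = 1.390625
  f(c_4) = f(1.390625) = -0.066162
  f(a) × f(c) ≥ 0, new interval: [1.390625, 1.448750]

After 4 iteration(s), the approximation is c_4 = 1.390625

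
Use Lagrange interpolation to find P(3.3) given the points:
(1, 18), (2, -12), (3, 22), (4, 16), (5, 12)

Lagrange interpolation formula:
P(x) = Σ yᵢ × Lᵢ(x)
where Lᵢ(x) = Π_{j≠i} (x - xⱼ)/(xᵢ - xⱼ)

L_0(3.3) = (3.3 - 2)/(1 - 2) × (3.3 - 3)/(1 - 3) × (3.3 - 4)/(1 - 4) × (3.3 - 5)/(1 - 5) = 0.019337
L_1(3.3) = (3.3 - 1)/(2 - 1) × (3.3 - 3)/(2 - 3) × (3.3 - 4)/(2 - 4) × (3.3 - 5)/(2 - 5) = -0.136850
L_2(3.3) = (3.3 - 1)/(3 - 1) × (3.3 - 2)/(3 - 2) × (3.3 - 4)/(3 - 4) × (3.3 - 5)/(3 - 5) = 0.889525
L_3(3.3) = (3.3 - 1)/(4 - 1) × (3.3 - 2)/(4 - 2) × (3.3 - 3)/(4 - 3) × (3.3 - 5)/(4 - 5) = 0.254150
L_4(3.3) = (3.3 - 1)/(5 - 1) × (3.3 - 2)/(5 - 2) × (3.3 - 3)/(5 - 3) × (3.3 - 4)/(5 - 4) = -0.026162

P(3.3) = 18×L_0(3.3) + (-12)×L_1(3.3) + 22×L_2(3.3) + 16×L_3(3.3) + 12×L_4(3.3)
P(3.3) = 25.312275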